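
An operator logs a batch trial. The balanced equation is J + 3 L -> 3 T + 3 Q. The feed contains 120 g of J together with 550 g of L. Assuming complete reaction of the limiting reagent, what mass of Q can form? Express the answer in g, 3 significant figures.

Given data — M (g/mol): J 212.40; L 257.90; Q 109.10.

n(J) = 120.0 / 212.40 = 0.5650 mol
n(L) = 550.0 / 257.90 = 2.133 mol
n/ν for J = 0.5650/1 = 0.5650
n/ν for L = 2.133/3 = 0.7110
Smallest n/ν is J → limiting reagent.
n(Q) = (3/1) × 0.5650 = 1.695 mol
mass = 1.695 × 109.10 = 184.9 g

185 g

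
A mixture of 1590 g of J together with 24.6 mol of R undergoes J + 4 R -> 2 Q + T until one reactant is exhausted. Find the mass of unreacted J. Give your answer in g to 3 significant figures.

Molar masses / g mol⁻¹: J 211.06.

292 g

n(J) = 1590 / 211.06 = 7.533 mol
n(R) = 24.60 mol
n/ν for J = 7.533/1 = 7.533
n/ν for R = 24.60/4 = 6.150
Smallest n/ν is R → limiting reagent.
J consumed = (1/4) × 24.60 = 6.150 mol
J remaining = 7.533 − 6.150 = 1.383 mol
mass = 1.383 × 211.06 = 291.9 g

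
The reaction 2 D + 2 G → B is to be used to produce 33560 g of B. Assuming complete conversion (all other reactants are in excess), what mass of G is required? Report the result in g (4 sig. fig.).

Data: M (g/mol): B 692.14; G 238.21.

n(B) = 33560 / 692.14 = 48.49 mol
n(G) = (2/1) × 48.49 = 96.98 mol
mass = 96.98 × 238.21 = 23100 g

23100 g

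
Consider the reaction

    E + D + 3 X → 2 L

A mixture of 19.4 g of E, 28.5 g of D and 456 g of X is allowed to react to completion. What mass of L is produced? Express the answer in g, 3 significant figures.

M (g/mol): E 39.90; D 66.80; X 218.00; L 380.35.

325 g

n(E) = 19.40 / 39.90 = 0.4862 mol
n(D) = 28.50 / 66.80 = 0.4266 mol
n(X) = 456.0 / 218.00 = 2.092 mol
n/ν for E = 0.4862/1 = 0.4862
n/ν for D = 0.4266/1 = 0.4266
n/ν for X = 2.092/3 = 0.6973
Smallest n/ν is D → limiting reagent.
n(L) = (2/1) × 0.4266 = 0.8532 mol
mass = 0.8532 × 380.35 = 324.5 g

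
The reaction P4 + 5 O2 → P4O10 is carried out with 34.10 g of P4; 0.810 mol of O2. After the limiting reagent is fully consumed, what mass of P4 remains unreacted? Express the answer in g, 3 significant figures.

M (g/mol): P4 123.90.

n(P4) = 34.10 / 123.90 = 0.2752 mol
n(O2) = 0.8100 mol
n/ν for P4 = 0.2752/1 = 0.2752
n/ν for O2 = 0.8100/5 = 0.1620
Smallest n/ν is O2 → limiting reagent.
P4 consumed = (1/5) × 0.8100 = 0.1620 mol
P4 remaining = 0.2752 − 0.1620 = 0.1132 mol
mass = 0.1132 × 123.90 = 14.03 g

14.0 g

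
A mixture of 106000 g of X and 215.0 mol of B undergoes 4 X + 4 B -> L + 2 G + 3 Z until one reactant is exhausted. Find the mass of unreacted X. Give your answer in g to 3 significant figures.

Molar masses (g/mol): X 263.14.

n(X) = 106000 / 263.14 = 402.8 mol
n(B) = 215.0 mol
n/ν → X: 100.7, B: 53.75; B is limiting.
X consumed = (4/4) × 215.0 = 215.0 mol
X remaining = 402.8 − 215.0 = 187.8 mol
mass = 187.8 × 263.14 = 49420 g

49400 g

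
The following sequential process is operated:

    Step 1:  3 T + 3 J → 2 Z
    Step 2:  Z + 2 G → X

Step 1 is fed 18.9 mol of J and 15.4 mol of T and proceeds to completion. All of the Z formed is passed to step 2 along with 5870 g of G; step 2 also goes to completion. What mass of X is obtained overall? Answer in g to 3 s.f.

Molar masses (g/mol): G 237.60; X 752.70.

Step 1:
n(J) = 18.90 mol
n(T) = 15.40 mol
n/ν → J: 6.300, T: 5.133; T is limiting.
n(Z) produced = (2/3) × 15.40 = 10.27 mol
Step 2:
n(Z) available = 10.27 mol
n(G) = 5870 / 237.60 = 24.71 mol
n/ν → Z: 10.27, G: 12.36; Z is limiting.
n(X) = (1/1) × 10.27 = 10.27 mol
mass = 10.27 × 752.70 = 7730 g

7730 g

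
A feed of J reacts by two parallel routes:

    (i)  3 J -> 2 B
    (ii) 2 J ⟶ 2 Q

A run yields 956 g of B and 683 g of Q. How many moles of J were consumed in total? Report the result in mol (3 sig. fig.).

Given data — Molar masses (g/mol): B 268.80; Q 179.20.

9.15 mol

n(B) = 956 / 268.80 = 3.557 mol
n(Q) = 683 / 179.20 = 3.811 mol
n(J) via (i) = (3/2)×3.557 = 5.336 mol
n(J) via (ii) = (2/2)×3.811 = 3.811 mol
total n(J) = 5.336 + 3.811 = 9.147 mol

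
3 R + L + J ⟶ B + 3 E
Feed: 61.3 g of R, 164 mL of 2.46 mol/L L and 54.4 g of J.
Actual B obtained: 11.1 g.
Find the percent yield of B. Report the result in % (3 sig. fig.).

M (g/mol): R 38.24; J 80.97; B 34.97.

n(R) = 61.30 / 38.24 = 1.603 mol
n(L) = 2.46 × 164.0/1000 = 0.4034 mol
n(J) = 54.40 / 80.97 = 0.6719 mol
n/ν for R = 1.603/3 = 0.5343
n/ν for L = 0.4034/1 = 0.4034
n/ν for J = 0.6719/1 = 0.6719
Smallest n/ν is L → limiting reagent.
theoretical n(B) = (1/1) × 0.4034 = 0.4034 mol → 14.11 g
% yield = 11.1 / 14.11 × 100 = 78.67 %

78.7 %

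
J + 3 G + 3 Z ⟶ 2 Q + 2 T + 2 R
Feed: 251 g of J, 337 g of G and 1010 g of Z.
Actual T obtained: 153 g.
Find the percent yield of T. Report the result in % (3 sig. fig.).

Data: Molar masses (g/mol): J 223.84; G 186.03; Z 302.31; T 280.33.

45.2 %

n(J) = 251.0 / 223.84 = 1.121 mol
n(G) = 337.0 / 186.03 = 1.812 mol
n(Z) = 1010 / 302.31 = 3.341 mol
n/ν → J: 1.121, G: 0.6040, Z: 1.114; G is limiting.
theoretical n(T) = (2/3) × 1.812 = 1.208 mol → 338.6 g
% yield = 153 / 338.6 × 100 = 45.19 %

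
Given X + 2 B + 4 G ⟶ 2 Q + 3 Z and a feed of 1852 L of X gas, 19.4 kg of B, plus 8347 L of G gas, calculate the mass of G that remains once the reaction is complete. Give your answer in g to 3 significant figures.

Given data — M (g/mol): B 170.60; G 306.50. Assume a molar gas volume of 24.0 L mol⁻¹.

n(X) = 1852 / 24.0 = 77.17 mol
n(B) = 19.40×1000 / 170.60 = 113.7 mol
n(G) = 8347 / 24.0 = 347.8 mol
n/ν → X: 77.17, B: 56.85, G: 86.95; B is limiting.
G consumed = (4/2) × 113.7 = 227.4 mol
G remaining = 347.8 − 227.4 = 120.4 mol
mass = 120.4 × 306.50 = 36900 g

36900 g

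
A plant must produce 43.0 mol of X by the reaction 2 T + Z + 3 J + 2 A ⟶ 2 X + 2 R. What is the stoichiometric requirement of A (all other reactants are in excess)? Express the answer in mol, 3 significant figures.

43.0 mol

n(X) = 43.00 mol
n(A) = (2/2) × 43.00 = 43.00 mol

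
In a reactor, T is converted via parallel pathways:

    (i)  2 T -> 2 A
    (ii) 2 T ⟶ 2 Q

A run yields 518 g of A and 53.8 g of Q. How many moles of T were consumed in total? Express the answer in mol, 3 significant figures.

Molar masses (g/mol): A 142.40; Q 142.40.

n(A) = 518 / 142.40 = 3.638 mol
n(Q) = 53.8 / 142.40 = 0.3778 mol
n(T) via (i) = (2/2)×3.638 = 3.638 mol
n(T) via (ii) = (2/2)×0.3778 = 0.3778 mol
total n(T) = 3.638 + 0.3778 = 4.016 mol

4.02 mol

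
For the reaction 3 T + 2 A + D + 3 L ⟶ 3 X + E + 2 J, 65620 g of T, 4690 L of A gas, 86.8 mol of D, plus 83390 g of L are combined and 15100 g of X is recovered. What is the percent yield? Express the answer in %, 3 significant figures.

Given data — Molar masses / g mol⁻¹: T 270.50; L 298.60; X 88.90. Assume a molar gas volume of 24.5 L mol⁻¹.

70.0 %

n(T) = 65620 / 270.50 = 242.6 mol
n(A) = 4690 / 24.5 = 191.4 mol
n(D) = 86.80 mol
n(L) = 83390 / 298.60 = 279.3 mol
n/ν → T: 80.87, A: 95.70, D: 86.80, L: 93.10; T is limiting.
theoretical n(X) = (3/3) × 242.6 = 242.6 mol → 21570 g
% yield = 15100 / 21570 × 100 = 70.00 %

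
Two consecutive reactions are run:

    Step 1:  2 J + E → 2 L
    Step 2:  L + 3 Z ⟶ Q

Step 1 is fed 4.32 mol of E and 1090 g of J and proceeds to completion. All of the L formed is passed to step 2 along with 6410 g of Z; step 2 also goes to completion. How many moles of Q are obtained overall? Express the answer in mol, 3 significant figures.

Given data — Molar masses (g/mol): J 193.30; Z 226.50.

5.64 mol

Step 1:
n(E) = 4.320 mol
n(J) = 1090 / 193.30 = 5.639 mol
n/ν for E = 4.320/1 = 4.320
n/ν for J = 5.639/2 = 2.820
Smallest n/ν is J → limiting reagent.
n(L) produced = (2/2) × 5.639 = 5.639 mol
Step 2:
n(L) available = 5.639 mol
n(Z) = 6410 / 226.50 = 28.30 mol
n/ν for L = 5.639/1 = 5.639
n/ν for Z = 28.30/3 = 9.433
Smallest n/ν is L → limiting reagent.
n(Q) = (1/1) × 5.639 = 5.639 mol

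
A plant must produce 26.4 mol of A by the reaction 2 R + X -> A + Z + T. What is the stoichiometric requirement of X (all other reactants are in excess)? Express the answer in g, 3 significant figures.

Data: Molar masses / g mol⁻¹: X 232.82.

n(A) = 26.40 mol
n(X) = (1/1) × 26.40 = 26.40 mol
mass = 26.40 × 232.82 = 6146 g

6150 g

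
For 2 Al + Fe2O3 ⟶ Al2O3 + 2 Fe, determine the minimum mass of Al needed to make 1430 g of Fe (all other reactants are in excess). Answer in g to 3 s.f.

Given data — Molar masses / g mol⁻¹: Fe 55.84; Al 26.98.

691 g

n(Fe) = 1430 / 55.84 = 25.61 mol
n(Al) = (2/2) × 25.61 = 25.61 mol
mass = 25.61 × 26.98 = 691.0 g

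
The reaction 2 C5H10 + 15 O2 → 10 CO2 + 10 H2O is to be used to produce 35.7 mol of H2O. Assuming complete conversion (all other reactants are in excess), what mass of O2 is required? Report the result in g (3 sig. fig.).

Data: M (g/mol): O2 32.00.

1710 g

n(H2O) = 35.70 mol
n(O2) = (15/10) × 35.70 = 53.55 mol
mass = 53.55 × 32.00 = 1714 g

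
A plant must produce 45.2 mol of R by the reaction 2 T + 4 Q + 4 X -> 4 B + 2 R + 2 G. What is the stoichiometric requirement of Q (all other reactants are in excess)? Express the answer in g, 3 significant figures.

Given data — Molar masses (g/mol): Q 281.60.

25500 g

n(R) = 45.20 mol
n(Q) = (4/2) × 45.20 = 90.40 mol
mass = 90.40 × 281.60 = 25460 g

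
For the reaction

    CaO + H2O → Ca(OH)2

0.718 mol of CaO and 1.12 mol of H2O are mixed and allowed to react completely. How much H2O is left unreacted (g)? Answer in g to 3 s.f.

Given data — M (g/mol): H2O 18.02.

7.24 g

n(CaO) = 0.7180 mol
n(H2O) = 1.120 mol
n/ν for CaO = 0.7180/1 = 0.7180
n/ν for H2O = 1.120/1 = 1.120
Smallest n/ν is CaO → limiting reagent.
H2O consumed = (1/1) × 0.7180 = 0.7180 mol
H2O remaining = 1.120 − 0.7180 = 0.4020 mol
mass = 0.4020 × 18.02 = 7.244 g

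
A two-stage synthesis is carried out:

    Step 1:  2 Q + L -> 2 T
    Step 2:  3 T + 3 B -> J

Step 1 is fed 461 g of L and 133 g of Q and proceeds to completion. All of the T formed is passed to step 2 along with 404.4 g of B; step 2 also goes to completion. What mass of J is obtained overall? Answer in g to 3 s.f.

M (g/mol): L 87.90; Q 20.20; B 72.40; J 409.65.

Step 1:
n(L) = 461.0 / 87.90 = 5.245 mol
n(Q) = 133.0 / 20.20 = 6.584 mol
n/ν → L: 5.245, Q: 3.292; Q is limiting.
n(T) produced = (2/2) × 6.584 = 6.584 mol
Step 2:
n(T) available = 6.584 mol
n(B) = 404.4 / 72.40 = 5.586 mol
n/ν → T: 2.195, B: 1.862; B is limiting.
n(J) = (1/3) × 5.586 = 1.862 mol
mass = 1.862 × 409.65 = 762.8 g

763 g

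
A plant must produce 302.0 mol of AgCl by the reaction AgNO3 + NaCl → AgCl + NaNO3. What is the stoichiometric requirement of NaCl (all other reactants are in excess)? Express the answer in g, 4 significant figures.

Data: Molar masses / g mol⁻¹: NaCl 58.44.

n(AgCl) = 302.0 mol
n(NaCl) = (1/1) × 302.0 = 302.0 mol
mass = 302.0 × 58.44 = 17650 g

17650 g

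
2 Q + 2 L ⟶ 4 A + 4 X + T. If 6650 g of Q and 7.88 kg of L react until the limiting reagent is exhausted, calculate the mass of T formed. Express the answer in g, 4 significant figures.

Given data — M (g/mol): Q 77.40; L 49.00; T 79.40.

n(Q) = 6650 / 77.40 = 85.92 mol
n(L) = 7.880×1000 / 49.00 = 160.8 mol
n/ν for Q = 85.92/2 = 42.96
n/ν for L = 160.8/2 = 80.40
Smallest n/ν is Q → limiting reagent.
n(T) = (1/2) × 85.92 = 42.96 mol
mass = 42.96 × 79.40 = 3411 g

3411 g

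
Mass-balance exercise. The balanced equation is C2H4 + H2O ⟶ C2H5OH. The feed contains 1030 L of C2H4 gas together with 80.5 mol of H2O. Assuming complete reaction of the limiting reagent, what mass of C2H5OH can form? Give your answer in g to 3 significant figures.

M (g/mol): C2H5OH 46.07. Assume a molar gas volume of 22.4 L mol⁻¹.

2120 g

n(C2H4) = 1030 / 22.4 = 45.98 mol
n(H2O) = 80.50 mol
n/ν for C2H4 = 45.98/1 = 45.98
n/ν for H2O = 80.50/1 = 80.50
Smallest n/ν is C2H4 → limiting reagent.
n(C2H5OH) = (1/1) × 45.98 = 45.98 mol
mass = 45.98 × 46.07 = 2118 g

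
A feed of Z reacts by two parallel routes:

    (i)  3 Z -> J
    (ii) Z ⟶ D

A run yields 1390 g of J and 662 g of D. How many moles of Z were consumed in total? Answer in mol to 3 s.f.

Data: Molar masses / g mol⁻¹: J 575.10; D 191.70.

10.7 mol

n(J) = 1390 / 575.10 = 2.417 mol
n(D) = 662 / 191.70 = 3.453 mol
n(Z) via (i) = (3/1)×2.417 = 7.251 mol
n(Z) via (ii) = (1/1)×3.453 = 3.453 mol
total n(Z) = 7.251 + 3.453 = 10.70 mol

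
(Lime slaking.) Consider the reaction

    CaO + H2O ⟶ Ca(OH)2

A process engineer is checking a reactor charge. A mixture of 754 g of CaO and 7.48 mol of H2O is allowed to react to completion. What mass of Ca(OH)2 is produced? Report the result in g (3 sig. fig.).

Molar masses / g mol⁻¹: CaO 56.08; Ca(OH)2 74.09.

554 g

n(CaO) = 754.0 / 56.08 = 13.45 mol
n(H2O) = 7.480 mol
n/ν for CaO = 13.45/1 = 13.45
n/ν for H2O = 7.480/1 = 7.480
Smallest n/ν is H2O → limiting reagent.
n(Ca(OH)2) = (1/1) × 7.480 = 7.480 mol
mass = 7.480 × 74.09 = 554.2 g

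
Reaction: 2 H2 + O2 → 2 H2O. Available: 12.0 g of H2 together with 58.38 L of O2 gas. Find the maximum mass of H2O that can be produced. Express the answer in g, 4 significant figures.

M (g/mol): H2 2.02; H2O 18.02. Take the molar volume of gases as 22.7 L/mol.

n(H2) = 12.00 / 2.02 = 5.941 mol
n(O2) = 58.38 / 22.7 = 2.572 mol
n/ν → H2: 2.971, O2: 2.572; O2 is limiting.
n(H2O) = (2/1) × 2.572 = 5.144 mol
mass = 5.144 × 18.02 = 92.69 g

92.69 g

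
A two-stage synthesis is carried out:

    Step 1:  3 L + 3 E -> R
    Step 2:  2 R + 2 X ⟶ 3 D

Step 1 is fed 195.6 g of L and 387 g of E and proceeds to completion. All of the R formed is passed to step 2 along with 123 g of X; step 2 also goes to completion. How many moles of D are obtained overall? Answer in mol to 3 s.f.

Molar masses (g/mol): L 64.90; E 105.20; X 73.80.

Step 1:
n(L) = 195.6 / 64.90 = 3.014 mol
n(E) = 387.0 / 105.20 = 3.679 mol
n/ν for L = 3.014/3 = 1.005
n/ν for E = 3.679/3 = 1.226
Smallest n/ν is L → limiting reagent.
n(R) produced = (1/3) × 3.014 = 1.005 mol
Step 2:
n(R) available = 1.005 mol
n(X) = 123.0 / 73.80 = 1.667 mol
n/ν for R = 1.005/2 = 0.5025
n/ν for X = 1.667/2 = 0.8335
Smallest n/ν is R → limiting reagent.
n(D) = (3/2) × 1.005 = 1.508 mol

1.51 mol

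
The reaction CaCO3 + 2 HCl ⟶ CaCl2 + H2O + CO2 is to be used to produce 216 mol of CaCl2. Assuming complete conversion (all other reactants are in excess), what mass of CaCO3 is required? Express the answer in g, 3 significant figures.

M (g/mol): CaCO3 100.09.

n(CaCl2) = 216.0 mol
n(CaCO3) = (1/1) × 216.0 = 216.0 mol
mass = 216.0 × 100.09 = 21620 g

21600 g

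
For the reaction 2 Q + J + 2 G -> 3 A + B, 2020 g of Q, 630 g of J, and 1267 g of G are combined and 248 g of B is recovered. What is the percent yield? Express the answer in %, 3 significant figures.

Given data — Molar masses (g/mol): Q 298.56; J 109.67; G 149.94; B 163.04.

45.0 %

n(Q) = 2020 / 298.56 = 6.766 mol
n(J) = 630.0 / 109.67 = 5.745 mol
n(G) = 1267 / 149.94 = 8.450 mol
n/ν for Q = 6.766/2 = 3.383
n/ν for J = 5.745/1 = 5.745
n/ν for G = 8.450/2 = 4.225
Smallest n/ν is Q → limiting reagent.
theoretical n(B) = (1/2) × 6.766 = 3.383 mol → 551.6 g
% yield = 248 / 551.6 × 100 = 44.96 %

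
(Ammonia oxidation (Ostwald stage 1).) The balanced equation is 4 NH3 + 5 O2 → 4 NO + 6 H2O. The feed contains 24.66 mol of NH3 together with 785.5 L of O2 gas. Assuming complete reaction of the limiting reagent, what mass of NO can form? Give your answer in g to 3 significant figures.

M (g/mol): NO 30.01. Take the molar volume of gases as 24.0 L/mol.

n(NH3) = 24.66 mol
n(O2) = 785.5 / 24.0 = 32.73 mol
n/ν → NH3: 6.165, O2: 6.546; NH3 is limiting.
n(NO) = (4/4) × 24.66 = 24.66 mol
mass = 24.66 × 30.01 = 740.0 g

740 g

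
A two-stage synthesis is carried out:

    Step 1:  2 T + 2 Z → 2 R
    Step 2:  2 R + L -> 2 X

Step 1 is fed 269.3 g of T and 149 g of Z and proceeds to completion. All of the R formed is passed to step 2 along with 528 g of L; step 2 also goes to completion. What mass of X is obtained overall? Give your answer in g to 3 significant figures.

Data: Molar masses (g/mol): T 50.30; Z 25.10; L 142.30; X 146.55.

Step 1:
n(T) = 269.3 / 50.30 = 5.354 mol
n(Z) = 149.0 / 25.10 = 5.936 mol
n/ν for T = 5.354/2 = 2.677
n/ν for Z = 5.936/2 = 2.968
Smallest n/ν is T → limiting reagent.
n(R) produced = (2/2) × 5.354 = 5.354 mol
Step 2:
n(R) available = 5.354 mol
n(L) = 528.0 / 142.30 = 3.710 mol
n/ν for R = 5.354/2 = 2.677
n/ν for L = 3.710/1 = 3.710
Smallest n/ν is R → limiting reagent.
n(X) = (2/2) × 5.354 = 5.354 mol
mass = 5.354 × 146.55 = 784.6 g

785 g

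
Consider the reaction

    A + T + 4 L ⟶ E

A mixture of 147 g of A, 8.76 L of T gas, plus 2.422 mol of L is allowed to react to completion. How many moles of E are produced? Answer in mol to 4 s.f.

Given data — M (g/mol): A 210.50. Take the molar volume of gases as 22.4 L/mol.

n(A) = 147.0 / 210.50 = 0.6983 mol
n(T) = 8.760 / 22.4 = 0.3911 mol
n(L) = 2.422 mol
n/ν for A = 0.6983/1 = 0.6983
n/ν for T = 0.3911/1 = 0.3911
n/ν for L = 2.422/4 = 0.6055
Smallest n/ν is T → limiting reagent.
n(E) = (1/1) × 0.3911 = 0.3911 mol

0.3911 mol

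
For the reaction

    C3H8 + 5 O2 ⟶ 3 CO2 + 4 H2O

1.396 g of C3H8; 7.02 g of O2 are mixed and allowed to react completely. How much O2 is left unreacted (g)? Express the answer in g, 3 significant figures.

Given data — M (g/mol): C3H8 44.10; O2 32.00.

1.96 g

n(C3H8) = 1.396 / 44.10 = 0.03166 mol
n(O2) = 7.020 / 32.00 = 0.2194 mol
n/ν for C3H8 = 0.03166/1 = 0.03166
n/ν for O2 = 0.2194/5 = 0.04388
Smallest n/ν is C3H8 → limiting reagent.
O2 consumed = (5/1) × 0.03166 = 0.1583 mol
O2 remaining = 0.2194 − 0.1583 = 0.06110 mol
mass = 0.06110 × 32.00 = 1.955 g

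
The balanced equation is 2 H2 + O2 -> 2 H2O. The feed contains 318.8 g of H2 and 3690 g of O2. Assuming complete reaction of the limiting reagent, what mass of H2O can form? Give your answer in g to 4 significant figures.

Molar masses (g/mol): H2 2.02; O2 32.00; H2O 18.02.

n(H2) = 318.8 / 2.02 = 157.8 mol
n(O2) = 3690 / 32.00 = 115.3 mol
n/ν for H2 = 157.8/2 = 78.90
n/ν for O2 = 115.3/1 = 115.3
Smallest n/ν is H2 → limiting reagent.
n(H2O) = (2/2) × 157.8 = 157.8 mol
mass = 157.8 × 18.02 = 2844 g

2844 g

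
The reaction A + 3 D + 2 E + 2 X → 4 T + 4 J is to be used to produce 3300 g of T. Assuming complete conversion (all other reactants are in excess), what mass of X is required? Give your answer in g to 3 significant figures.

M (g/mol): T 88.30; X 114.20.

2130 g

n(T) = 3300 / 88.30 = 37.37 mol
n(X) = (2/4) × 37.37 = 18.69 mol
mass = 18.69 × 114.20 = 2134 g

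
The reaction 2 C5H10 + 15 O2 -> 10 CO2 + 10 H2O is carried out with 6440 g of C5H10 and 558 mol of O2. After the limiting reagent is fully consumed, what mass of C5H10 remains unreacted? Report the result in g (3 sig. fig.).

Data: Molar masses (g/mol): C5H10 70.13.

n(C5H10) = 6440 / 70.13 = 91.83 mol
n(O2) = 558.0 mol
n/ν → C5H10: 45.92, O2: 37.20; O2 is limiting.
C5H10 consumed = (2/15) × 558.0 = 74.40 mol
C5H10 remaining = 91.83 − 74.40 = 17.43 mol
mass = 17.43 × 70.13 = 1222 g

1220 g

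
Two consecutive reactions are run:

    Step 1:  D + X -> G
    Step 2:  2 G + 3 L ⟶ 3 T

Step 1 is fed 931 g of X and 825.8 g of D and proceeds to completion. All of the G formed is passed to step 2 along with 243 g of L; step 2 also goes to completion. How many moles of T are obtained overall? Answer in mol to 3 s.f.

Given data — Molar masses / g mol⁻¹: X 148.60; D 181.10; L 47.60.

Step 1:
n(X) = 931.0 / 148.60 = 6.265 mol
n(D) = 825.8 / 181.10 = 4.560 mol
n/ν → X: 6.265, D: 4.560; D is limiting.
n(G) produced = (1/1) × 4.560 = 4.560 mol
Step 2:
n(G) available = 4.560 mol
n(L) = 243.0 / 47.60 = 5.105 mol
n/ν → G: 2.280, L: 1.702; L is limiting.
n(T) = (3/3) × 5.105 = 5.105 mol

5.11 mol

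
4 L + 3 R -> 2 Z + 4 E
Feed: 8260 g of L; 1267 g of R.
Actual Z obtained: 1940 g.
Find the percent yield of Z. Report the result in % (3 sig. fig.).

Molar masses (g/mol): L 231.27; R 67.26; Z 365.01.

42.3 %

n(L) = 8260 / 231.27 = 35.72 mol
n(R) = 1267 / 67.26 = 18.84 mol
n/ν → L: 8.930, R: 6.280; R is limiting.
theoretical n(Z) = (2/3) × 18.84 = 12.56 mol → 4585 g
% yield = 1940 / 4585 × 100 = 42.31 %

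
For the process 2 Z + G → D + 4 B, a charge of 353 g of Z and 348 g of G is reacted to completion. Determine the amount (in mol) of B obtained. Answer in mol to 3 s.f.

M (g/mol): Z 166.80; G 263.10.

n(Z) = 353.0 / 166.80 = 2.116 mol
n(G) = 348.0 / 263.10 = 1.323 mol
n/ν for Z = 2.116/2 = 1.058
n/ν for G = 1.323/1 = 1.323
Smallest n/ν is Z → limiting reagent.
n(B) = (4/2) × 2.116 = 4.232 mol

4.23 mol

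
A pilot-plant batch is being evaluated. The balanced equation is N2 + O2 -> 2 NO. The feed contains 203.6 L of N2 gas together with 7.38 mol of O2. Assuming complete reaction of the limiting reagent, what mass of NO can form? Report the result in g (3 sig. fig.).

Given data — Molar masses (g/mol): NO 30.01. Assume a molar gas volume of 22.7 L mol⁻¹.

443 g

n(N2) = 203.6 / 22.7 = 8.969 mol
n(O2) = 7.380 mol
n/ν → N2: 8.969, O2: 7.380; O2 is limiting.
n(NO) = (2/1) × 7.380 = 14.76 mol
mass = 14.76 × 30.01 = 442.9 g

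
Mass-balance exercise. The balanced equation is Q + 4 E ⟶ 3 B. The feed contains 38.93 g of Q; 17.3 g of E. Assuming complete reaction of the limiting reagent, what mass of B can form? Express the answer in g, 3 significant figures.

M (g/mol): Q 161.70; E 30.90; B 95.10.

39.9 g

n(Q) = 38.93 / 161.70 = 0.2408 mol
n(E) = 17.30 / 30.90 = 0.5599 mol
n/ν for Q = 0.2408/1 = 0.2408
n/ν for E = 0.5599/4 = 0.1400
Smallest n/ν is E → limiting reagent.
n(B) = (3/4) × 0.5599 = 0.4199 mol
mass = 0.4199 × 95.10 = 39.93 g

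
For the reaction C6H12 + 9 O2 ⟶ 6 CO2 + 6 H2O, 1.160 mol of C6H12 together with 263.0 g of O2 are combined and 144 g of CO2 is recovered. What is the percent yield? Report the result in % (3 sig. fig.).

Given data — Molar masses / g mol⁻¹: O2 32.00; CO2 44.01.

n(C6H12) = 1.160 mol
n(O2) = 263.0 / 32.00 = 8.219 mol
n/ν → C6H12: 1.160, O2: 0.9132; O2 is limiting.
theoretical n(CO2) = (6/9) × 8.219 = 5.479 mol → 241.1 g
% yield = 144 / 241.1 × 100 = 59.73 %

59.7 %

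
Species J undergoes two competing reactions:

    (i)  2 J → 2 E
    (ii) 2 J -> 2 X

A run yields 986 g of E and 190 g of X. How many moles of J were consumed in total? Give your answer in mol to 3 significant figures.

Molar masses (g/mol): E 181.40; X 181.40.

6.48 mol

n(E) = 986 / 181.40 = 5.436 mol
n(X) = 190 / 181.40 = 1.047 mol
n(J) via (i) = (2/2)×5.436 = 5.436 mol
n(J) via (ii) = (2/2)×1.047 = 1.047 mol
total n(J) = 5.436 + 1.047 = 6.483 mol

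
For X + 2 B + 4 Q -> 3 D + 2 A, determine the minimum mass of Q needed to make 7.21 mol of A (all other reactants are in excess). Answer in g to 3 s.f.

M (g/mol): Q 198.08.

n(A) = 7.210 mol
n(Q) = (4/2) × 7.210 = 14.42 mol
mass = 14.42 × 198.08 = 2856 g

2860 g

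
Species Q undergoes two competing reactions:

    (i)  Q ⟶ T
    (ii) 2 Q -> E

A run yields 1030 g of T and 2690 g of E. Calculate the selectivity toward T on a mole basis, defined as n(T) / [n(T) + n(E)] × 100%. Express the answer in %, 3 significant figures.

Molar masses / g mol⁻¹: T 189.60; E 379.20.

43.4 %

n(T) = 1030 / 189.60 = 5.432 mol
n(E) = 2690 / 379.20 = 7.094 mol
selectivity = 5.432/(5.432+7.094) × 100 = 43.37 %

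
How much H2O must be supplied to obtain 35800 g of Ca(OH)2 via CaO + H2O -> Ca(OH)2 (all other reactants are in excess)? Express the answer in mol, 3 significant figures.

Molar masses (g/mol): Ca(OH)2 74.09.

n(Ca(OH)2) = 35800 / 74.09 = 483.2 mol
n(H2O) = (1/1) × 483.2 = 483.2 mol

483 mol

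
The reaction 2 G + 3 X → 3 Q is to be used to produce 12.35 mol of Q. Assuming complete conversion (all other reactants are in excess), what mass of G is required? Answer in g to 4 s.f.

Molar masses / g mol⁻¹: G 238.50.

n(Q) = 12.35 mol
n(G) = (2/3) × 12.35 = 8.233 mol
mass = 8.233 × 238.50 = 1964 g

1964 g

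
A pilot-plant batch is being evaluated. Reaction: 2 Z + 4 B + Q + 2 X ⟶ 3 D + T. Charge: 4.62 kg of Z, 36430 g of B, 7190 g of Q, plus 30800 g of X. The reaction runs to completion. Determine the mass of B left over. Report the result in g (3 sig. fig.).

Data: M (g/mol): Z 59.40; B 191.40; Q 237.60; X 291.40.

n(Z) = 4.620×1000 / 59.40 = 77.78 mol
n(B) = 36430 / 191.40 = 190.3 mol
n(Q) = 7190 / 237.60 = 30.26 mol
n(X) = 30800 / 291.40 = 105.7 mol
n/ν for Z = 77.78/2 = 38.89
n/ν for B = 190.3/4 = 47.58
n/ν for Q = 30.26/1 = 30.26
n/ν for X = 105.7/2 = 52.85
Smallest n/ν is Q → limiting reagent.
B consumed = (4/1) × 30.26 = 121.0 mol
B remaining = 190.3 − 121.0 = 69.30 mol
mass = 69.30 × 191.40 = 13260 g

13300 g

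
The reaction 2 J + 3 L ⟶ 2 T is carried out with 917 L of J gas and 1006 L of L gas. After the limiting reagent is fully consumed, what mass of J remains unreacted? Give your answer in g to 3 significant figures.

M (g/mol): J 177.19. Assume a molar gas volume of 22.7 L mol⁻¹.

1920 g

n(J) = 917.0 / 22.7 = 40.40 mol
n(L) = 1006 / 22.7 = 44.32 mol
n/ν for J = 40.40/2 = 20.20
n/ν for L = 44.32/3 = 14.77
Smallest n/ν is L → limiting reagent.
J consumed = (2/3) × 44.32 = 29.55 mol
J remaining = 40.40 − 29.55 = 10.85 mol
mass = 10.85 × 177.19 = 1923 g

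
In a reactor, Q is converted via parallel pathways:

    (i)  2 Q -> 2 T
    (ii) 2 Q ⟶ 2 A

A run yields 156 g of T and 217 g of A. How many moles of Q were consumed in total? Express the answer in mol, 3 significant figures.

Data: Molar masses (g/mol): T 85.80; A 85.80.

4.35 mol

n(T) = 156 / 85.80 = 1.818 mol
n(A) = 217 / 85.80 = 2.529 mol
n(Q) via (i) = (2/2)×1.818 = 1.818 mol
n(Q) via (ii) = (2/2)×2.529 = 2.529 mol
total n(Q) = 1.818 + 2.529 = 4.347 mol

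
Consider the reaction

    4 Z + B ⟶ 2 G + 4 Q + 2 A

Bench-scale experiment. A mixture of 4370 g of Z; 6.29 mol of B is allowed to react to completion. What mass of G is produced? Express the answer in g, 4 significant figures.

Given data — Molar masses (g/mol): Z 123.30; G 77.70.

n(Z) = 4370 / 123.30 = 35.44 mol
n(B) = 6.290 mol
n/ν for Z = 35.44/4 = 8.860
n/ν for B = 6.290/1 = 6.290
Smallest n/ν is B → limiting reagent.
n(G) = (2/1) × 6.290 = 12.58 mol
mass = 12.58 × 77.70 = 977.5 g

977.5 g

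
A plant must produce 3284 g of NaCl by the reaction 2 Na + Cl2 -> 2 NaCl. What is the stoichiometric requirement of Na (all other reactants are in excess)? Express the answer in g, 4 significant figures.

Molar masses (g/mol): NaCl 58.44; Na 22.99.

1292 g

n(NaCl) = 3284 / 58.44 = 56.19 mol
n(Na) = (2/2) × 56.19 = 56.19 mol
mass = 56.19 × 22.99 = 1292 g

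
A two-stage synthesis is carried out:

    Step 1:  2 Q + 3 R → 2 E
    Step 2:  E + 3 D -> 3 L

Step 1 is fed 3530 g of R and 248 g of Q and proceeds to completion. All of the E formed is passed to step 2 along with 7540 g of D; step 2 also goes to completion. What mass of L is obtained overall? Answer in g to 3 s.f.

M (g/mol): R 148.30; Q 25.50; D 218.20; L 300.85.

Step 1:
n(R) = 3530 / 148.30 = 23.80 mol
n(Q) = 248.0 / 25.50 = 9.725 mol
n/ν for R = 23.80/3 = 7.933
n/ν for Q = 9.725/2 = 4.863
Smallest n/ν is Q → limiting reagent.
n(E) produced = (2/2) × 9.725 = 9.725 mol
Step 2:
n(E) available = 9.725 mol
n(D) = 7540 / 218.20 = 34.56 mol
n/ν for E = 9.725/1 = 9.725
n/ν for D = 34.56/3 = 11.52
Smallest n/ν is E → limiting reagent.
n(L) = (3/1) × 9.725 = 29.18 mol
mass = 29.18 × 300.85 = 8779 g

8780 g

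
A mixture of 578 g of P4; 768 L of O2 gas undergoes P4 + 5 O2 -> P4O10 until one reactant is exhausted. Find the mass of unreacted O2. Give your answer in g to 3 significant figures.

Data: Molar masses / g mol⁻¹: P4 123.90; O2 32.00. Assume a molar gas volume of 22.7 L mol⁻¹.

336 g

n(P4) = 578.0 / 123.90 = 4.665 mol
n(O2) = 768.0 / 22.7 = 33.83 mol
n/ν → P4: 4.665, O2: 6.766; P4 is limiting.
O2 consumed = (5/1) × 4.665 = 23.33 mol
O2 remaining = 33.83 − 23.33 = 10.50 mol
mass = 10.50 × 32.00 = 336.0 g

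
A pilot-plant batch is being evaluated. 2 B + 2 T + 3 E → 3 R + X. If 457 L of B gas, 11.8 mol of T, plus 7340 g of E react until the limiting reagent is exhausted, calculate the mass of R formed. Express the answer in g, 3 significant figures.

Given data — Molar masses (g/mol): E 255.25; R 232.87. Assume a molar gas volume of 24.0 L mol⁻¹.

4120 g

n(B) = 457.0 / 24.0 = 19.04 mol
n(T) = 11.80 mol
n(E) = 7340 / 255.25 = 28.76 mol
n/ν for B = 19.04/2 = 9.520
n/ν for T = 11.80/2 = 5.900
n/ν for E = 28.76/3 = 9.587
Smallest n/ν is T → limiting reagent.
n(R) = (3/2) × 11.80 = 17.70 mol
mass = 17.70 × 232.87 = 4122 g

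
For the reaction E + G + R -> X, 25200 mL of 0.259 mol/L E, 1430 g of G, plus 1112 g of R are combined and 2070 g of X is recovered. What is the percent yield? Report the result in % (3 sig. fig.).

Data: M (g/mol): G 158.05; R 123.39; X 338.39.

93.7 %

n(E) = 0.259 × 25200/1000 = 6.527 mol
n(G) = 1430 / 158.05 = 9.048 mol
n(R) = 1112 / 123.39 = 9.012 mol
n/ν for E = 6.527/1 = 6.527
n/ν for G = 9.048/1 = 9.048
n/ν for R = 9.012/1 = 9.012
Smallest n/ν is E → limiting reagent.
theoretical n(X) = (1/1) × 6.527 = 6.527 mol → 2209 g
% yield = 2070 / 2209 × 100 = 93.71 %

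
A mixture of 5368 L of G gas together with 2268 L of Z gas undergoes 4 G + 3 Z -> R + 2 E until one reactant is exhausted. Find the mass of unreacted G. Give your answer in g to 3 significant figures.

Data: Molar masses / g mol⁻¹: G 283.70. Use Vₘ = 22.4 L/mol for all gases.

n(G) = 5368 / 22.4 = 239.6 mol
n(Z) = 2268 / 22.4 = 101.3 mol
n/ν → G: 59.90, Z: 33.77; Z is limiting.
G consumed = (4/3) × 101.3 = 135.1 mol
G remaining = 239.6 − 135.1 = 104.5 mol
mass = 104.5 × 283.70 = 29650 g

29700 g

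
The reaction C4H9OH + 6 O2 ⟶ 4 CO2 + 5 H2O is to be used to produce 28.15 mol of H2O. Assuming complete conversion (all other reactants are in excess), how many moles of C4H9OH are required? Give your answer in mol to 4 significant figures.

n(H2O) = 28.15 mol
n(C4H9OH) = (1/5) × 28.15 = 5.630 mol

5.630 mol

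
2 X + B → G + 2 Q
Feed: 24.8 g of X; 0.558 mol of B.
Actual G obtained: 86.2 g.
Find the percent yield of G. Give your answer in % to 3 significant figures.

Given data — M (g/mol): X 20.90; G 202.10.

76.4 %

n(X) = 24.80 / 20.90 = 1.187 mol
n(B) = 0.5580 mol
n/ν → X: 0.5935, B: 0.5580; B is limiting.
theoretical n(G) = (1/1) × 0.5580 = 0.5580 mol → 112.8 g
% yield = 86.2 / 112.8 × 100 = 76.42 %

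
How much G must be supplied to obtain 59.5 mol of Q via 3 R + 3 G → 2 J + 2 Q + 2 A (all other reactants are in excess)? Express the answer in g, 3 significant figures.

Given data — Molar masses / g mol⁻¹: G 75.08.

n(Q) = 59.50 mol
n(G) = (3/2) × 59.50 = 89.25 mol
mass = 89.25 × 75.08 = 6701 g

6700 g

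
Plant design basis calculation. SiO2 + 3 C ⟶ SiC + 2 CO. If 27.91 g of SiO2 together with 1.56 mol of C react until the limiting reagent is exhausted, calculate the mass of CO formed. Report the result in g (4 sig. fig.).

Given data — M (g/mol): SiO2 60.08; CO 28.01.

26.02 g

n(SiO2) = 27.91 / 60.08 = 0.4645 mol
n(C) = 1.560 mol
n/ν for SiO2 = 0.4645/1 = 0.4645
n/ν for C = 1.560/3 = 0.5200
Smallest n/ν is SiO2 → limiting reagent.
n(CO) = (2/1) × 0.4645 = 0.9290 mol
mass = 0.9290 × 28.01 = 26.02 g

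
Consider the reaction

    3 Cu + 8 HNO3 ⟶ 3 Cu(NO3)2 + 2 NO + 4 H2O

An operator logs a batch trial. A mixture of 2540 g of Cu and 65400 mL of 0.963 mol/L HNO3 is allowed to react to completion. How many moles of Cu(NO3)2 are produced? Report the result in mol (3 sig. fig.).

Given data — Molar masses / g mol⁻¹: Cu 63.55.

n(Cu) = 2540 / 63.55 = 39.97 mol
n(HNO3) = 0.963 × 65400/1000 = 62.98 mol
n/ν for Cu = 39.97/3 = 13.32
n/ν for HNO3 = 62.98/8 = 7.873
Smallest n/ν is HNO3 → limiting reagent.
n(Cu(NO3)2) = (3/8) × 62.98 = 23.62 mol

23.6 mol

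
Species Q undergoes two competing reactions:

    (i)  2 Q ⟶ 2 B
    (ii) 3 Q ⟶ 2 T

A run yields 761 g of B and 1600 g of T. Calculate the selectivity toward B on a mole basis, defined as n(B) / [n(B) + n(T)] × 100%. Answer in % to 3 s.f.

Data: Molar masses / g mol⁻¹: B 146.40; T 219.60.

41.6 %

n(B) = 761 / 146.40 = 5.198 mol
n(T) = 1600 / 219.60 = 7.286 mol
selectivity = 5.198/(5.198+7.286) × 100 = 41.64 %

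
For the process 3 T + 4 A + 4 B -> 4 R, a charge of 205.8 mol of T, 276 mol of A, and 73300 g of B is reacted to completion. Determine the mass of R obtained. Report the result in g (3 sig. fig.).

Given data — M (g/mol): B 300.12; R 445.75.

n(T) = 205.8 mol
n(A) = 276.0 mol
n(B) = 73300 / 300.12 = 244.2 mol
n/ν → T: 68.60, A: 69.00, B: 61.05; B is limiting.
n(R) = (4/4) × 244.2 = 244.2 mol
mass = 244.2 × 445.75 = 108900 g

109000 g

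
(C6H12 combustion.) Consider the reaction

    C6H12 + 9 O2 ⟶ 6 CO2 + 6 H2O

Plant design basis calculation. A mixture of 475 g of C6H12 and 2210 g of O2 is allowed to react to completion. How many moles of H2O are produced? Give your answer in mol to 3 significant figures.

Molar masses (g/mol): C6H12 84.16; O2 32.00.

33.9 mol

n(C6H12) = 475.0 / 84.16 = 5.644 mol
n(O2) = 2210 / 32.00 = 69.06 mol
n/ν for C6H12 = 5.644/1 = 5.644
n/ν for O2 = 69.06/9 = 7.673
Smallest n/ν is C6H12 → limiting reagent.
n(H2O) = (6/1) × 5.644 = 33.86 mol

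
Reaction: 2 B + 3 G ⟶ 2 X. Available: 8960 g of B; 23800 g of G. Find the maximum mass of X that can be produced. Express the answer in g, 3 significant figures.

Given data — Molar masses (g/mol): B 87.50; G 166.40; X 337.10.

32100 g

n(B) = 8960 / 87.50 = 102.4 mol
n(G) = 23800 / 166.40 = 143.0 mol
n/ν for B = 102.4/2 = 51.20
n/ν for G = 143.0/3 = 47.67
Smallest n/ν is G → limiting reagent.
n(X) = (2/3) × 143.0 = 95.33 mol
mass = 95.33 × 337.10 = 32140 g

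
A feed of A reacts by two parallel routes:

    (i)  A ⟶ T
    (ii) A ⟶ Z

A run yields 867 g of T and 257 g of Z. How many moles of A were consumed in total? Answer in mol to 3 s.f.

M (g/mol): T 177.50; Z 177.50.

6.33 mol

n(T) = 867 / 177.50 = 4.885 mol
n(Z) = 257 / 177.50 = 1.448 mol
n(A) via (i) = (1/1)×4.885 = 4.885 mol
n(A) via (ii) = (1/1)×1.448 = 1.448 mol
total n(A) = 4.885 + 1.448 = 6.333 mol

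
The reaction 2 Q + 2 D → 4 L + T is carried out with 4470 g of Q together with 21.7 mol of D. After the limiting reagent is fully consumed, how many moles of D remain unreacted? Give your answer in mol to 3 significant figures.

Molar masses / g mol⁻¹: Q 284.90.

n(Q) = 4470 / 284.90 = 15.69 mol
n(D) = 21.70 mol
n/ν → Q: 7.845, D: 10.85; Q is limiting.
D consumed = (2/2) × 15.69 = 15.69 mol
D remaining = 21.70 − 15.69 = 6.010 mol

6.01 mol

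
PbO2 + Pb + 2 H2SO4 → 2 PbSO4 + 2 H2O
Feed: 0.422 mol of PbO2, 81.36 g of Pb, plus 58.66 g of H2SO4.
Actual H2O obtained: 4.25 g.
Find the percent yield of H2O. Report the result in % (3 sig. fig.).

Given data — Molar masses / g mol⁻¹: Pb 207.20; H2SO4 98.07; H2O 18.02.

39.4 %

n(PbO2) = 0.4220 mol
n(Pb) = 81.36 / 207.20 = 0.3927 mol
n(H2SO4) = 58.66 / 98.07 = 0.5981 mol
n/ν for PbO2 = 0.4220/1 = 0.4220
n/ν for Pb = 0.3927/1 = 0.3927
n/ν for H2SO4 = 0.5981/2 = 0.2991
Smallest n/ν is H2SO4 → limiting reagent.
theoretical n(H2O) = (2/2) × 0.5981 = 0.5981 mol → 10.78 g
% yield = 4.25 / 10.78 × 100 = 39.42 %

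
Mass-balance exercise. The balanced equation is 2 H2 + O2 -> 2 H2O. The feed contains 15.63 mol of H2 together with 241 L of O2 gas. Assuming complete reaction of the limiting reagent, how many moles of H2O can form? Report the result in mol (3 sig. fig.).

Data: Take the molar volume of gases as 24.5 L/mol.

15.6 mol

n(H2) = 15.63 mol
n(O2) = 241.0 / 24.5 = 9.837 mol
n/ν → H2: 7.815, O2: 9.837; H2 is limiting.
n(H2O) = (2/2) × 15.63 = 15.63 mol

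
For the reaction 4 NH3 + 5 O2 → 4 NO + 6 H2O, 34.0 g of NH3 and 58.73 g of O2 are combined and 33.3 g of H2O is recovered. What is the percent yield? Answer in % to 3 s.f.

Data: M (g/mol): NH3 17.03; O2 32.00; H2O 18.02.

n(NH3) = 34.00 / 17.03 = 1.996 mol
n(O2) = 58.73 / 32.00 = 1.835 mol
n/ν for NH3 = 1.996/4 = 0.4990
n/ν for O2 = 1.835/5 = 0.3670
Smallest n/ν is O2 → limiting reagent.
theoretical n(H2O) = (6/5) × 1.835 = 2.202 mol → 39.68 g
% yield = 33.3 / 39.68 × 100 = 83.92 %

83.9 %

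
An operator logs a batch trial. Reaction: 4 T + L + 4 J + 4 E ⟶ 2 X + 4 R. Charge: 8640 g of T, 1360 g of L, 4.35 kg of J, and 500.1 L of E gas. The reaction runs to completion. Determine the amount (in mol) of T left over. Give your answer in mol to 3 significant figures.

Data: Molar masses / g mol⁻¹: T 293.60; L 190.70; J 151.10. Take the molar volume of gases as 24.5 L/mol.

n(T) = 8640 / 293.60 = 29.43 mol
n(L) = 1360 / 190.70 = 7.132 mol
n(J) = 4.350×1000 / 151.10 = 28.79 mol
n(E) = 500.1 / 24.5 = 20.41 mol
n/ν for T = 29.43/4 = 7.358
n/ν for L = 7.132/1 = 7.132
n/ν for J = 28.79/4 = 7.198
n/ν for E = 20.41/4 = 5.103
Smallest n/ν is E → limiting reagent.
T consumed = (4/4) × 20.41 = 20.41 mol
T remaining = 29.43 − 20.41 = 9.020 mol

9.02 mol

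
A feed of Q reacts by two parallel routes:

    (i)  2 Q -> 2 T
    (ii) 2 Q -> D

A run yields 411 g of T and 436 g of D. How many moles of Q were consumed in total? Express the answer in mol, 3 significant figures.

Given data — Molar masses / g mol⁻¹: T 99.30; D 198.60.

n(T) = 411 / 99.30 = 4.139 mol
n(D) = 436 / 198.60 = 2.195 mol
n(Q) via (i) = (2/2)×4.139 = 4.139 mol
n(Q) via (ii) = (2/1)×2.195 = 4.390 mol
total n(Q) = 4.139 + 4.390 = 8.529 mol

8.53 mol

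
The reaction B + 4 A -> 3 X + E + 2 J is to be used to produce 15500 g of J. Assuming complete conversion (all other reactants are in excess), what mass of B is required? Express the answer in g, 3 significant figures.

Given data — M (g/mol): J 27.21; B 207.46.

n(J) = 15500 / 27.21 = 569.6 mol
n(B) = (1/2) × 569.6 = 284.8 mol
mass = 284.8 × 207.46 = 59080 g

59100 g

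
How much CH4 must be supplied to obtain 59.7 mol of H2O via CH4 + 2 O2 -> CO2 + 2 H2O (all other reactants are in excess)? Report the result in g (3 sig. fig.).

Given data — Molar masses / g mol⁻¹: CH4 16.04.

479 g

n(H2O) = 59.70 mol
n(CH4) = (1/2) × 59.70 = 29.85 mol
mass = 29.85 × 16.04 = 478.8 g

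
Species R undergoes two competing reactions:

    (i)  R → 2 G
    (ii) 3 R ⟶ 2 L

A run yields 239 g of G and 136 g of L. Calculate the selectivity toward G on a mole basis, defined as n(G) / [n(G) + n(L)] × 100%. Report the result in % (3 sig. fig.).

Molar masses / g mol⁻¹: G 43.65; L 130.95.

n(G) = 239 / 43.65 = 5.475 mol
n(L) = 136 / 130.95 = 1.039 mol
selectivity = 5.475/(5.475+1.039) × 100 = 84.05 %

84.1 %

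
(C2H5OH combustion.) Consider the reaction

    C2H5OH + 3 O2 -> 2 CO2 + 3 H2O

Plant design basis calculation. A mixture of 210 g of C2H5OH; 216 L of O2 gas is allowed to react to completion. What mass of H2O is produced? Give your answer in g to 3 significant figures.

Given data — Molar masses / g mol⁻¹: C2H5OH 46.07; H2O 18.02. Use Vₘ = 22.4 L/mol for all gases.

174 g

n(C2H5OH) = 210.0 / 46.07 = 4.558 mol
n(O2) = 216.0 / 22.4 = 9.643 mol
n/ν for C2H5OH = 4.558/1 = 4.558
n/ν for O2 = 9.643/3 = 3.214
Smallest n/ν is O2 → limiting reagent.
n(H2O) = (3/3) × 9.643 = 9.643 mol
mass = 9.643 × 18.02 = 173.8 g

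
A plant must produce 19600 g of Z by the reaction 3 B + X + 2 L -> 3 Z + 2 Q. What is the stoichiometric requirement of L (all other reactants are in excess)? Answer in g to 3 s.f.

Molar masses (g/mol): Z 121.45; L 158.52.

n(Z) = 19600 / 121.45 = 161.4 mol
n(L) = (2/3) × 161.4 = 107.6 mol
mass = 107.6 × 158.52 = 17060 g

17100 g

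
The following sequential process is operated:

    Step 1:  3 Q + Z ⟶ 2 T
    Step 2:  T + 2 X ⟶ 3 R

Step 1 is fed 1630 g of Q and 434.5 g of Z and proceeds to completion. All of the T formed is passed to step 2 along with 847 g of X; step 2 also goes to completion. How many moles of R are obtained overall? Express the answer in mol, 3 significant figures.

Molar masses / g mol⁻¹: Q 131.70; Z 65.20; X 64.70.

Step 1:
n(Q) = 1630 / 131.70 = 12.38 mol
n(Z) = 434.5 / 65.20 = 6.664 mol
n/ν for Q = 12.38/3 = 4.127
n/ν for Z = 6.664/1 = 6.664
Smallest n/ν is Q → limiting reagent.
n(T) produced = (2/3) × 12.38 = 8.253 mol
Step 2:
n(T) available = 8.253 mol
n(X) = 847.0 / 64.70 = 13.09 mol
n/ν for T = 8.253/1 = 8.253
n/ν for X = 13.09/2 = 6.545
Smallest n/ν is X → limiting reagent.
n(R) = (3/2) × 13.09 = 19.64 mol

19.6 mol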